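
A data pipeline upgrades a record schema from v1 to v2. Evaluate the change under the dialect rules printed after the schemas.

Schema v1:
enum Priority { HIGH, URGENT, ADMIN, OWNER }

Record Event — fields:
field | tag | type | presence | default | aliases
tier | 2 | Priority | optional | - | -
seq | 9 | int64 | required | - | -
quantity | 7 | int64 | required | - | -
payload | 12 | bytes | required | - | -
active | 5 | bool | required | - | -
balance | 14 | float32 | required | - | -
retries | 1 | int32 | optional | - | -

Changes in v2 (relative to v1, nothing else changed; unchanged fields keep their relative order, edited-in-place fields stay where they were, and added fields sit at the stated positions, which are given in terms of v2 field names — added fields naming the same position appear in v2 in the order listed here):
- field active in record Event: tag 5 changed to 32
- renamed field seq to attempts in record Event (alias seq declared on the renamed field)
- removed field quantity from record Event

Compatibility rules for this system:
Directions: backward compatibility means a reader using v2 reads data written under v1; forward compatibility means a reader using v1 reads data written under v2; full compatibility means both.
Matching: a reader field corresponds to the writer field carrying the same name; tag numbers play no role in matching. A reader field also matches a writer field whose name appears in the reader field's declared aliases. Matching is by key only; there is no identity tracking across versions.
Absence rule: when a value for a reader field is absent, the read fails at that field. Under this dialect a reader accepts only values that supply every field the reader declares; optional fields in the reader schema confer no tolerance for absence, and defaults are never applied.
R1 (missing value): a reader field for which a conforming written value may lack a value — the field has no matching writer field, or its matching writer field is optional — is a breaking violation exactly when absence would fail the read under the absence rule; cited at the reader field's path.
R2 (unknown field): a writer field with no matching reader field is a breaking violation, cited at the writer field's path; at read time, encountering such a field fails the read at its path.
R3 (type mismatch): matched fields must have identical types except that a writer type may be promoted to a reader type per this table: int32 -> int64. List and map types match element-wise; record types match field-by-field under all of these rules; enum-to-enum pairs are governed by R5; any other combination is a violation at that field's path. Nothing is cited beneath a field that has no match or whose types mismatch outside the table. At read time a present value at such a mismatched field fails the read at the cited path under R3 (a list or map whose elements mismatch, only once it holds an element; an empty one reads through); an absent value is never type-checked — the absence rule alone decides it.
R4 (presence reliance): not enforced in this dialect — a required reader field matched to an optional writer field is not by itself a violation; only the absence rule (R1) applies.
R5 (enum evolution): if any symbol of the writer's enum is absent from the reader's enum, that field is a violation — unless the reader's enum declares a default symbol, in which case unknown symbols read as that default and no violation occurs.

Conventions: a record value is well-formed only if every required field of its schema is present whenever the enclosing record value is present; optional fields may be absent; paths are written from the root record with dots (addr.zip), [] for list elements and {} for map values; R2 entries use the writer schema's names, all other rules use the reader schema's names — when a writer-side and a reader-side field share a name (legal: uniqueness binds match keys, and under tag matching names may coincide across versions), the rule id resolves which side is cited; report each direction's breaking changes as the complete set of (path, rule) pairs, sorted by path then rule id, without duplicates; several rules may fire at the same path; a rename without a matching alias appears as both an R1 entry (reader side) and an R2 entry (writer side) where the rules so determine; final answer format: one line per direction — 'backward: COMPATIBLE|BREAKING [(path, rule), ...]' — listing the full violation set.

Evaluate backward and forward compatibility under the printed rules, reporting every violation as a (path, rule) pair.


the writer's type comes first in each Event pair
backward for Event (reader v2, writer v1):
  writer optional, Priority -> Priority: reader tier maps from writer tier
  writer required, int64 -> int64: reader attempts maps from writer seq
  writer required, bytes -> bytes: reader payload maps from writer payload
  writer required, bool -> bool: reader active maps from writer active
  writer required, float32 -> float32: reader balance maps from writer balance
  writer optional, int32 -> int32: reader retries maps from writer retries
  writer quantity: unknown to reader
  rule R2 violated at quantity
  rule R1 violated at retries
  rule R1 violated at tier
  => 3 violation(s): backward is BREAKING for Event
forward for Event (reader v1, writer v2):
  writer optional, Priority -> Priority: reader tier maps from writer tier
  seq: no writer match
  quantity: no writer match
  writer required, bytes -> bytes: reader payload maps from writer payload
  writer required, bool -> bool: reader active maps from writer active
  writer required, float32 -> float32: reader balance maps from writer balance
  writer optional, int32 -> int32: reader retries maps from writer retries
  writer attempts: unknown to reader
  rule R2 violated at attempts
  rule R1 violated at quantity
  rule R1 violated at retries
  rule R1 violated at seq
  rule R1 violated at tier
  => 5 violation(s): forward is BREAKING for Event

backward: BREAKING [(quantity, R2), (retries, R1), (tier, R1)]; forward: BREAKING [(attempts, R2), (quantity, R1), (retries, R1), (seq, R1), (tier, R1)]


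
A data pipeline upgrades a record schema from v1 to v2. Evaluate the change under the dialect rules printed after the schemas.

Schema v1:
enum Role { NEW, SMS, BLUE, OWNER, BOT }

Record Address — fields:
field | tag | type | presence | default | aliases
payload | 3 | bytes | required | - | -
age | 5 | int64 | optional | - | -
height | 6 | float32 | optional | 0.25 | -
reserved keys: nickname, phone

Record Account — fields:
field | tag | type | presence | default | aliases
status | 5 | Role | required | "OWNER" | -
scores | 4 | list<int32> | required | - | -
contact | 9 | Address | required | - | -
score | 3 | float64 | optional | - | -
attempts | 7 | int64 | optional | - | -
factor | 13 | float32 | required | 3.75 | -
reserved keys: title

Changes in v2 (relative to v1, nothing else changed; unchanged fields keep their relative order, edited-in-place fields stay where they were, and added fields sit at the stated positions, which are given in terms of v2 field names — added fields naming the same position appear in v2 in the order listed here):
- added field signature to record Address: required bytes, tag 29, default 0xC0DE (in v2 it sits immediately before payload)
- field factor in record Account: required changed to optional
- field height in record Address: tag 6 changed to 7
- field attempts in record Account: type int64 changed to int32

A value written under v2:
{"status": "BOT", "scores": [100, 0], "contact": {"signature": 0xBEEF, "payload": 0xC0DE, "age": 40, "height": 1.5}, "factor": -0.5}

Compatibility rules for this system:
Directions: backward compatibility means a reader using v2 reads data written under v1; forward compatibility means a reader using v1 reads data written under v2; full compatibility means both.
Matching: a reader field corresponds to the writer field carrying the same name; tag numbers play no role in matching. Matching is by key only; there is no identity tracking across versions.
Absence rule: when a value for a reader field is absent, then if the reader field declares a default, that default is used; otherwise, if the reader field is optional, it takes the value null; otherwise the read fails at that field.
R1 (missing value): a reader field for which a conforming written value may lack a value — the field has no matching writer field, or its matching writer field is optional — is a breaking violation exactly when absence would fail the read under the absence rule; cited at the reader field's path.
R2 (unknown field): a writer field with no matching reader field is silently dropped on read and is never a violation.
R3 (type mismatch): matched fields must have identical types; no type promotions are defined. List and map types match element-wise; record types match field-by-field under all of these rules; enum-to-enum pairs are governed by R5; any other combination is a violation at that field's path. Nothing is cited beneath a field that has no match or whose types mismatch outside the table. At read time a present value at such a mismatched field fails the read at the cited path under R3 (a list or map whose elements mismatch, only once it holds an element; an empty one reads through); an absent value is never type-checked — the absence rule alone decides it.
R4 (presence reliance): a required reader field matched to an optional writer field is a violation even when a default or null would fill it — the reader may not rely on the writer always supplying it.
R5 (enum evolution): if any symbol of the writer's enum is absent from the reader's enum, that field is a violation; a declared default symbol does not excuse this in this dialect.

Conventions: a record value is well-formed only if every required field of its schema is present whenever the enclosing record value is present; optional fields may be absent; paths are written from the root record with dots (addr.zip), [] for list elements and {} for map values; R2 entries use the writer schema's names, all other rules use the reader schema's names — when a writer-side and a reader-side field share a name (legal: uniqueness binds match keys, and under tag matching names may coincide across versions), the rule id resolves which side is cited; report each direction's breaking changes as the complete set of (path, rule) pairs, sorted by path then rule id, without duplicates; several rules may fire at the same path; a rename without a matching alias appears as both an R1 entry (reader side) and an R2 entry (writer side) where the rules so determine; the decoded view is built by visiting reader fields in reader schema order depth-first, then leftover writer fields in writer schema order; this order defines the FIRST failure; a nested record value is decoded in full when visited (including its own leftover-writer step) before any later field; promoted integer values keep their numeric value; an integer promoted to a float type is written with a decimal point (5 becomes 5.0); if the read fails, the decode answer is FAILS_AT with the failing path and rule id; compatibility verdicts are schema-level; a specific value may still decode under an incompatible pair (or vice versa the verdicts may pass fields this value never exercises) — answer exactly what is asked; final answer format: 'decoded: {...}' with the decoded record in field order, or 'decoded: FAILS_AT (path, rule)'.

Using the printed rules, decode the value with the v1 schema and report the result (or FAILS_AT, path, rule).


decoded: {"status": "BOT", "scores": [100, 0], "contact": {"payload": 0xC0DE, "age": 40, "height": 1.5}, "score": null, "attempts": null, "factor": -0.5}

the writer's type comes first in each Account pair
decode walk for Account under reader schema v1:
  status := "BOT"
  scores := [100, 0]
  contact.payload := 0xC0DE
  contact.age := 40
  contact.height := 1.5
  writer contact.signature: unknown -> dropped
  score := null (absent, optional -> null)
  attempts := null (absent, optional -> null)
  factor := -0.5
  => decoded: {"status": "BOT", "scores": [100, 0], "contact": {"payload": 0xC0DE, "age": 40, "height": 1.5}, "score": null, "attempts": null, "factor": -0.5}
checking off the Account differences that do not matter here:
  added field signature to record Address: required bytes, tag 29, default 0xC0DE (in v2 it sits immediately before payload) -> triggers nothing under the printed rules; the Account answer is the same either way
  field factor in record Account: required changed to optional -> matters for Account compatibility verdicts, not for this value's decode
  field height in record Address: tag 6 changed to 7 -> triggers nothing under the printed rules; the Account answer is the same either way
  field attempts in record Account: type int64 changed to int32 -> matters for Account compatibility verdicts, not for this value's decode


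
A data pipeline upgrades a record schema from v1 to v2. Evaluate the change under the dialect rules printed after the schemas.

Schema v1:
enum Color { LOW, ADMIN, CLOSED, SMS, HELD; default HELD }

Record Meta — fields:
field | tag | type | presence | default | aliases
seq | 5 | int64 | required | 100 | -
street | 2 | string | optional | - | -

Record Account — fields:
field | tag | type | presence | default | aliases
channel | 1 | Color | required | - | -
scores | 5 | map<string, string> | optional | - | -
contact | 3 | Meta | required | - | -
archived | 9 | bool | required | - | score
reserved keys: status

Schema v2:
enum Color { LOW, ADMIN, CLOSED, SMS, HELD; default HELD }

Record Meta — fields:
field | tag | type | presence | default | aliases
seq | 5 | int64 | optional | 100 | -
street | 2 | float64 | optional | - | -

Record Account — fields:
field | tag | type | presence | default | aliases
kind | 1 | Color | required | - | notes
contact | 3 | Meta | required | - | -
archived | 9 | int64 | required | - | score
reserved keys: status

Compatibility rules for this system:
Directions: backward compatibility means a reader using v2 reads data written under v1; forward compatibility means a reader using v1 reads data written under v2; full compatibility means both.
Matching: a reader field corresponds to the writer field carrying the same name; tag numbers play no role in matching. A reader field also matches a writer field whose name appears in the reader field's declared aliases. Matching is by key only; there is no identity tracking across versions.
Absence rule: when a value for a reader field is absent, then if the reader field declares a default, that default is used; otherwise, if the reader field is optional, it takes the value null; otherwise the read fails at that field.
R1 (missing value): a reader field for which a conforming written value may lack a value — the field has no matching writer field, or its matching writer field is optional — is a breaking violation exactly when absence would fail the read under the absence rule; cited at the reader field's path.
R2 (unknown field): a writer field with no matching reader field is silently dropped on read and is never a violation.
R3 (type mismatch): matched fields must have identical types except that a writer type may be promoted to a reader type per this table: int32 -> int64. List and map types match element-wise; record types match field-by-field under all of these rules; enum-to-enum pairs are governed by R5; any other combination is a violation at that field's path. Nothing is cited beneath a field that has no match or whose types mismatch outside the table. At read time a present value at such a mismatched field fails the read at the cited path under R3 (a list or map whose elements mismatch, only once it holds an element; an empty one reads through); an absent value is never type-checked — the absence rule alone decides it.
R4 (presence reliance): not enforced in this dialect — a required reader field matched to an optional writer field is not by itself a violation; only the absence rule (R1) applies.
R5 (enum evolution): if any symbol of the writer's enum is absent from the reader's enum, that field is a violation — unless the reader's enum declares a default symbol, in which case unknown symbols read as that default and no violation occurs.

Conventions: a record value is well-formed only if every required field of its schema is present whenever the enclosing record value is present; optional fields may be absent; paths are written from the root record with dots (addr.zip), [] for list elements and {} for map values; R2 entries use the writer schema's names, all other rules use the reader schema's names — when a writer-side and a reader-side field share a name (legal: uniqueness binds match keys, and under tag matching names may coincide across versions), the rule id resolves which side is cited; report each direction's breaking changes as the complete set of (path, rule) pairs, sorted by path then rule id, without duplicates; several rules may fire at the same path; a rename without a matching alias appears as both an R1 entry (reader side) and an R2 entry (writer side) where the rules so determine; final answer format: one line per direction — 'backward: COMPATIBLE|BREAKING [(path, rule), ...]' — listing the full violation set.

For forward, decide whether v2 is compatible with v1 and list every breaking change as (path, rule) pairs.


the writer's type comes first in each Account pair
forward on Account — v1 reading data written by v2:
  no writer field matches reader channel
  no writer field matches reader scores
  contact: paired with writer contact (Meta -> Meta; writer required)
  archived: paired with writer archived (int64 -> bool; writer required)
  leftover writer field: kind
  contact.seq: paired with writer contact.seq (int64 -> int64; writer optional)
  contact.street: paired with writer contact.street (float64 -> string; writer optional)
  R3 fires at archived
  R1 fires at channel
  R3 fires at contact.street
  => forward: BREAKING (3)
the rest of the Account diff is inert for this question:
  field seq in record Meta: required changed to optional -> triggers nothing under Account's printed rules — same verdict
  removed field scores from record Account -> triggers nothing under Account's printed rules — same verdict

forward: BREAKING [(archived, R3), (channel, R1), (contact.street, R3)]


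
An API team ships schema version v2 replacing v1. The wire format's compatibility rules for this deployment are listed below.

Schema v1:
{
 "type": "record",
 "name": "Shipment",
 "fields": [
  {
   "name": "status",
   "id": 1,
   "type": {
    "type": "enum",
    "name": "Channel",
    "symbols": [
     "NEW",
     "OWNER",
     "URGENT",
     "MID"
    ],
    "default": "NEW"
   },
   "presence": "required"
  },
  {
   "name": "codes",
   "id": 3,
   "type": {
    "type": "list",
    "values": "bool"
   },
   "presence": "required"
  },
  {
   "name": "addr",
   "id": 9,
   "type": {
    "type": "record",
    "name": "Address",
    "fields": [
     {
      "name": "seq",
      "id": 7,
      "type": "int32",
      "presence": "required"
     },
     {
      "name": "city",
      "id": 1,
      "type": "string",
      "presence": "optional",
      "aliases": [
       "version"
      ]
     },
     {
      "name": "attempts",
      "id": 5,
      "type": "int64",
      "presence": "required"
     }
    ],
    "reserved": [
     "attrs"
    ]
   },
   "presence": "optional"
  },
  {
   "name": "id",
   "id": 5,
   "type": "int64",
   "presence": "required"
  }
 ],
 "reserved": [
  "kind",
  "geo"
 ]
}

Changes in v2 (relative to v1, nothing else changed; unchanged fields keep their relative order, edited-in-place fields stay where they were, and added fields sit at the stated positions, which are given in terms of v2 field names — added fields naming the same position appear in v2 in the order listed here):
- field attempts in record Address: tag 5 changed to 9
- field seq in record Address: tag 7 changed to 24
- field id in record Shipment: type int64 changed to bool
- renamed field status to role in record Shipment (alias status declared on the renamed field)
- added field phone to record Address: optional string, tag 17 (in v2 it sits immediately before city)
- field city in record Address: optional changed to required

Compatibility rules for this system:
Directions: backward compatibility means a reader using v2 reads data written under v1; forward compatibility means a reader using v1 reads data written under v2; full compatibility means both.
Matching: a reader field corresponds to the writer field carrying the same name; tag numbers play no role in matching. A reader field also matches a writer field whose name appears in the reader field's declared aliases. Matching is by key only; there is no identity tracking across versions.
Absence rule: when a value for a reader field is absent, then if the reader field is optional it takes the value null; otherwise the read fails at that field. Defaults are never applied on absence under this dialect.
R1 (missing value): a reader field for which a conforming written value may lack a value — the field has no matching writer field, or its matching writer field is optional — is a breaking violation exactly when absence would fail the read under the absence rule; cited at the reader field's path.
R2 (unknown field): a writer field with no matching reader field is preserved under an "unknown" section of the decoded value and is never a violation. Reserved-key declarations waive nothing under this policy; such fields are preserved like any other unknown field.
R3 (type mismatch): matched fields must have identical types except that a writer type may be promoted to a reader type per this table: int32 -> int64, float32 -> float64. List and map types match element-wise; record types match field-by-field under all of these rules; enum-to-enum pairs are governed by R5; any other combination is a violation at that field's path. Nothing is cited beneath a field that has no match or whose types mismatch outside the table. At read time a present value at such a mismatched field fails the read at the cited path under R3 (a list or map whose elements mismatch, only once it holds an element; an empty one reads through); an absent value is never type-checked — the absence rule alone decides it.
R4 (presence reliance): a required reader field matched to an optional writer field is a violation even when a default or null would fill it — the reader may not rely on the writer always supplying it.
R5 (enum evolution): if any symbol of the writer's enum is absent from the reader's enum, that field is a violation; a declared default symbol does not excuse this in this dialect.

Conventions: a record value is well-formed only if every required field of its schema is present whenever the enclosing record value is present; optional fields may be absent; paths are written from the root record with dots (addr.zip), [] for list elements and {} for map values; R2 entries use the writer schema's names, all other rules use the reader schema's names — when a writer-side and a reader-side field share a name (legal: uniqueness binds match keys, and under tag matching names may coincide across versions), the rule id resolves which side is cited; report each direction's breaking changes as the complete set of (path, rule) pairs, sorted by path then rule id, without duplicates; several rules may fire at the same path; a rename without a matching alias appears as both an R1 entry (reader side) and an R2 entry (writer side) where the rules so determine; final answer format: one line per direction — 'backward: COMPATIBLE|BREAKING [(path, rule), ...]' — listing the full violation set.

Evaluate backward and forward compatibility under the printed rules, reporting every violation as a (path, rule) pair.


backward: BREAKING [(addr.city, R1), (addr.city, R4), (id, R3)]; forward: BREAKING [(id, R3), (status, R1)]

in Shipment below, arrows point writer -> reader
backward on Shipment — v2 reading data written by v1:
  role: Channel -> Channel, writer required; from status
  codes: list<bool> -> list<bool>, writer required; from codes
  addr: Address -> Address, writer optional; from addr
  id: int64 -> bool, writer required; from id
  addr.seq: int32 -> int32, writer required; from addr.seq
  no writer field matches reader addr.phone
  addr.city: string -> string, writer optional; from addr.city
  addr.attempts: int64 -> int64, writer required; from addr.attempts
  violation R1 at addr.city
  violation R4 at addr.city
  violation R3 at id
  => backward: BREAKING (3)
forward on Shipment — v1 reading data written by v2:
  no writer field matches reader status
  codes: list<bool> -> list<bool>, writer required; from codes
  addr: Address -> Address, writer optional; from addr
  id: bool -> int64, writer required; from id
  writer field role has no reader counterpart
  addr.seq: int32 -> int32, writer required; from addr.seq
  addr.city: string -> string, writer required; from addr.city
  addr.attempts: int64 -> int64, writer required; from addr.attempts
  writer field addr.phone has no reader counterpart
  violation R3 at id
  violation R1 at status
  => forward: BREAKING (2)


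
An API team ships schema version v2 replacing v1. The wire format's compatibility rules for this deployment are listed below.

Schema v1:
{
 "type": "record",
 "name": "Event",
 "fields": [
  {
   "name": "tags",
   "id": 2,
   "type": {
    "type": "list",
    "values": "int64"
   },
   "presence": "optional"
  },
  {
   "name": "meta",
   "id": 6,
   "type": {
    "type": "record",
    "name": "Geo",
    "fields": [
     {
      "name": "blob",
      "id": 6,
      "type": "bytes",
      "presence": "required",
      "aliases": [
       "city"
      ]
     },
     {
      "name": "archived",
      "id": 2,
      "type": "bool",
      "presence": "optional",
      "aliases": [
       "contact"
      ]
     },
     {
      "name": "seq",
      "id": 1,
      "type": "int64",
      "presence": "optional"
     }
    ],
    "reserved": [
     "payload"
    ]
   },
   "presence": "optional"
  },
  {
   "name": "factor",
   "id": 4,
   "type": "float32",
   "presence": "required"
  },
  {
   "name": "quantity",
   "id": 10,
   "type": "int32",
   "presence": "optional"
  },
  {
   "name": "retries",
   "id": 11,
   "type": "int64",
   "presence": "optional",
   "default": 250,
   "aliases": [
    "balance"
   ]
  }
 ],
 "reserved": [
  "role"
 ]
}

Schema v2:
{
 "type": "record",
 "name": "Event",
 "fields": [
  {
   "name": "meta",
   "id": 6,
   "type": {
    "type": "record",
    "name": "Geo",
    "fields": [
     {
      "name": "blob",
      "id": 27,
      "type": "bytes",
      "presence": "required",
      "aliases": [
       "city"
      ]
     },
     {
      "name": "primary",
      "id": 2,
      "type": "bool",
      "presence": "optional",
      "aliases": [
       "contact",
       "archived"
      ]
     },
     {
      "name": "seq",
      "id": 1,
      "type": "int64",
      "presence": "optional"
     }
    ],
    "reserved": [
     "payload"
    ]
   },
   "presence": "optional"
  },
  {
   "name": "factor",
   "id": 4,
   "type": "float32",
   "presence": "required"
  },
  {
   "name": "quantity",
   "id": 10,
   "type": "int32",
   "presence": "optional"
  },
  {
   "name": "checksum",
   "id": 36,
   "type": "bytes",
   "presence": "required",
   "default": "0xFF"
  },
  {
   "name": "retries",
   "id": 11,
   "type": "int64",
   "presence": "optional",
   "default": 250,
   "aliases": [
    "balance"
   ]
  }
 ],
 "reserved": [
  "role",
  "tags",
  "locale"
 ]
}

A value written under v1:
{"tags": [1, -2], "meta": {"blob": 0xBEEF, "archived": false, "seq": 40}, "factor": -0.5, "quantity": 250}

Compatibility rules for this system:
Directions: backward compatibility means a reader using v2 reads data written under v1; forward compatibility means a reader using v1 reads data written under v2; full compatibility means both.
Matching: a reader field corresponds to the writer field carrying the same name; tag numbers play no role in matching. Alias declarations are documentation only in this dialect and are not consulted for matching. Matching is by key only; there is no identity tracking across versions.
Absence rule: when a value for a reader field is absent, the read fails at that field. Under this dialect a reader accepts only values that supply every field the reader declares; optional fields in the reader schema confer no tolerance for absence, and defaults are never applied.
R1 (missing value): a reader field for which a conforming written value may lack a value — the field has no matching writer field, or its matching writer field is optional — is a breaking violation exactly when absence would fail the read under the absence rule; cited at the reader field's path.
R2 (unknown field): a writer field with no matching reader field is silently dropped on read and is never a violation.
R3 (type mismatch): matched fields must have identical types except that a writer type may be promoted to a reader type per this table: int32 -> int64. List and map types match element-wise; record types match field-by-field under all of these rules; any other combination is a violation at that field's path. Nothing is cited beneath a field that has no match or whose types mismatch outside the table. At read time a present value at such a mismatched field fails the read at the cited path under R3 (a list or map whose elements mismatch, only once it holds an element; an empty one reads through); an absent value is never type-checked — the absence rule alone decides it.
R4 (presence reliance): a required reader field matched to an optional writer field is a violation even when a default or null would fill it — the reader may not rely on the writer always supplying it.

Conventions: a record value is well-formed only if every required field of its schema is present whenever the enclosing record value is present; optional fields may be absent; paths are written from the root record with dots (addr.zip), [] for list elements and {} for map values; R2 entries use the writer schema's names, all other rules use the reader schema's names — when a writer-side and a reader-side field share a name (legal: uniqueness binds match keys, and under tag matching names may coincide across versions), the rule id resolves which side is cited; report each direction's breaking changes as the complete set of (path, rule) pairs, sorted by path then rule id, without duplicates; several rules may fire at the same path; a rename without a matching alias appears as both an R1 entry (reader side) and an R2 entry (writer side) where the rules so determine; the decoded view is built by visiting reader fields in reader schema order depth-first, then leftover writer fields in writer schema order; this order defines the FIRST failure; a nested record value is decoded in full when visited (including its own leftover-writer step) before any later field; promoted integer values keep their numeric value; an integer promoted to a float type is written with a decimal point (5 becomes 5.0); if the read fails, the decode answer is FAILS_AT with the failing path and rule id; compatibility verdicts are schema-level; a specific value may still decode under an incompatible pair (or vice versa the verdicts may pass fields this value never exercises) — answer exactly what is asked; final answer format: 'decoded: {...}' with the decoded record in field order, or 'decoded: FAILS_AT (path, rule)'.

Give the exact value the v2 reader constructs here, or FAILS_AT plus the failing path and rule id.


arrows below run writer -> reader for Event
decode walk for Event under reader schema v2:
  meta.blob := 0xBEEF
  read fails at meta.primary under R1 (no fill)
  => FAILS_AT (meta.primary, R1)
diffs on Event not affecting the asked answer:
  removed field tags from record Event (its key "tags" joins the reserved list) -> matters for Event compatibility verdicts, not for this value's decode
  added field checksum to record Event: required bytes, tag 36, default 0xFF (in v2 it sits immediately before retries) -> matters for Event compatibility verdicts, not for this value's decode
  field blob in record Geo: tag 6 changed to 27 -> inert under this dialect — no rule fires on Event and the result does not move

decoded: FAILS_AT (meta.primary, R1)


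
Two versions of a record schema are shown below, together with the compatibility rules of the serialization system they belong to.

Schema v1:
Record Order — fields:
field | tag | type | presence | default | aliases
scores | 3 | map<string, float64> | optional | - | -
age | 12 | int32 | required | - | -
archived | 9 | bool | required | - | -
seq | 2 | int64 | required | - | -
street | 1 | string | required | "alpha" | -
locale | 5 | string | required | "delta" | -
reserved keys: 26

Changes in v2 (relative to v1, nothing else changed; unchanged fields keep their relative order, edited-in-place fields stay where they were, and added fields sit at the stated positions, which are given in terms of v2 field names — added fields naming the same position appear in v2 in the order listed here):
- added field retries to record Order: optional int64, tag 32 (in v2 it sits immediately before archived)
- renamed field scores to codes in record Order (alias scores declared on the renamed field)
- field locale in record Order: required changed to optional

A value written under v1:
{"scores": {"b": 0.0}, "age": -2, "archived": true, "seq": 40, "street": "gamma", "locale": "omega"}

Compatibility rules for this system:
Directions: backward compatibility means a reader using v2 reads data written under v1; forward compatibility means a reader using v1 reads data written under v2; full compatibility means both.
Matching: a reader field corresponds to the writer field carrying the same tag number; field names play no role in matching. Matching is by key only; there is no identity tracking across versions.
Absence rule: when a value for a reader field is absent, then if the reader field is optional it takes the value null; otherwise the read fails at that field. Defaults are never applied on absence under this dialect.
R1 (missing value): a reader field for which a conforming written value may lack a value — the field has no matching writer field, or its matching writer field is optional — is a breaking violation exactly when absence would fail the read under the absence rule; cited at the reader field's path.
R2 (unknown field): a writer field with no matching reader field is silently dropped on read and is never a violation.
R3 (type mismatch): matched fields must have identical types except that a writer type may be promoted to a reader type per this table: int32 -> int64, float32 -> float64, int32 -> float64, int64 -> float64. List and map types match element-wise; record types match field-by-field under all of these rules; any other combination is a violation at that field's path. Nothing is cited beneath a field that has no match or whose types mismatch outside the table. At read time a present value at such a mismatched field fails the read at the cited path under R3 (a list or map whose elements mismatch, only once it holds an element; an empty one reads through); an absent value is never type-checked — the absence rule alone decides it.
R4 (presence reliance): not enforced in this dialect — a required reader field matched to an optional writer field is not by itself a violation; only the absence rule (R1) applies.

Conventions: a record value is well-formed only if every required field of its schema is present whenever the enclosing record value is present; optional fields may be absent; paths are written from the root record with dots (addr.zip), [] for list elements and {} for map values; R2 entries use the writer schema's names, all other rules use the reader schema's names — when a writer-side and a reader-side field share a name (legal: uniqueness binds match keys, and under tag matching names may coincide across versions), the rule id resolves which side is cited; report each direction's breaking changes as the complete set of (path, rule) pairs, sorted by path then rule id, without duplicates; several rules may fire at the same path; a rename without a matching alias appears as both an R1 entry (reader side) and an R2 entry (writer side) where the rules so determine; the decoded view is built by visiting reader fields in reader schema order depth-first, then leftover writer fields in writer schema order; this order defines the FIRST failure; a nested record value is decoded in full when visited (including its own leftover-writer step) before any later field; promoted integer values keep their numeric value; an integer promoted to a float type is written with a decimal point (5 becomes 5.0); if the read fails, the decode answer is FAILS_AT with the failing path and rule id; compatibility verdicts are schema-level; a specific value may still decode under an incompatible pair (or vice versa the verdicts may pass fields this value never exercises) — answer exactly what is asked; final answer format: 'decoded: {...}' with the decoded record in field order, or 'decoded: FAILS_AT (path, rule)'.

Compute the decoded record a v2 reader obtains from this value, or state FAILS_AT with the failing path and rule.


arrows below run writer -> reader for Order
decoding the Order value with the v2 reader:
  codes := {"b": 0.0} (from writer scores)
  age := -2
  retries := null (not supplied -> null)
  archived := true
  seq := 40
  street := "gamma"
  locale := "omega"
  => decoded: {"codes": {"b": 0.0}, "age": -2, "retries": null, "archived": true, "seq": 40, "street": "gamma", "locale": "omega"}
ruling out the remaining Order differences:
  field locale in record Order: required changed to optional -> schema-level compatibility only; this Order value's decode is unchanged

decoded: {"codes": {"b": 0.0}, "age": -2, "retries": null, "archived": true, "seq": 40, "street": "gamma", "locale": "omega"}


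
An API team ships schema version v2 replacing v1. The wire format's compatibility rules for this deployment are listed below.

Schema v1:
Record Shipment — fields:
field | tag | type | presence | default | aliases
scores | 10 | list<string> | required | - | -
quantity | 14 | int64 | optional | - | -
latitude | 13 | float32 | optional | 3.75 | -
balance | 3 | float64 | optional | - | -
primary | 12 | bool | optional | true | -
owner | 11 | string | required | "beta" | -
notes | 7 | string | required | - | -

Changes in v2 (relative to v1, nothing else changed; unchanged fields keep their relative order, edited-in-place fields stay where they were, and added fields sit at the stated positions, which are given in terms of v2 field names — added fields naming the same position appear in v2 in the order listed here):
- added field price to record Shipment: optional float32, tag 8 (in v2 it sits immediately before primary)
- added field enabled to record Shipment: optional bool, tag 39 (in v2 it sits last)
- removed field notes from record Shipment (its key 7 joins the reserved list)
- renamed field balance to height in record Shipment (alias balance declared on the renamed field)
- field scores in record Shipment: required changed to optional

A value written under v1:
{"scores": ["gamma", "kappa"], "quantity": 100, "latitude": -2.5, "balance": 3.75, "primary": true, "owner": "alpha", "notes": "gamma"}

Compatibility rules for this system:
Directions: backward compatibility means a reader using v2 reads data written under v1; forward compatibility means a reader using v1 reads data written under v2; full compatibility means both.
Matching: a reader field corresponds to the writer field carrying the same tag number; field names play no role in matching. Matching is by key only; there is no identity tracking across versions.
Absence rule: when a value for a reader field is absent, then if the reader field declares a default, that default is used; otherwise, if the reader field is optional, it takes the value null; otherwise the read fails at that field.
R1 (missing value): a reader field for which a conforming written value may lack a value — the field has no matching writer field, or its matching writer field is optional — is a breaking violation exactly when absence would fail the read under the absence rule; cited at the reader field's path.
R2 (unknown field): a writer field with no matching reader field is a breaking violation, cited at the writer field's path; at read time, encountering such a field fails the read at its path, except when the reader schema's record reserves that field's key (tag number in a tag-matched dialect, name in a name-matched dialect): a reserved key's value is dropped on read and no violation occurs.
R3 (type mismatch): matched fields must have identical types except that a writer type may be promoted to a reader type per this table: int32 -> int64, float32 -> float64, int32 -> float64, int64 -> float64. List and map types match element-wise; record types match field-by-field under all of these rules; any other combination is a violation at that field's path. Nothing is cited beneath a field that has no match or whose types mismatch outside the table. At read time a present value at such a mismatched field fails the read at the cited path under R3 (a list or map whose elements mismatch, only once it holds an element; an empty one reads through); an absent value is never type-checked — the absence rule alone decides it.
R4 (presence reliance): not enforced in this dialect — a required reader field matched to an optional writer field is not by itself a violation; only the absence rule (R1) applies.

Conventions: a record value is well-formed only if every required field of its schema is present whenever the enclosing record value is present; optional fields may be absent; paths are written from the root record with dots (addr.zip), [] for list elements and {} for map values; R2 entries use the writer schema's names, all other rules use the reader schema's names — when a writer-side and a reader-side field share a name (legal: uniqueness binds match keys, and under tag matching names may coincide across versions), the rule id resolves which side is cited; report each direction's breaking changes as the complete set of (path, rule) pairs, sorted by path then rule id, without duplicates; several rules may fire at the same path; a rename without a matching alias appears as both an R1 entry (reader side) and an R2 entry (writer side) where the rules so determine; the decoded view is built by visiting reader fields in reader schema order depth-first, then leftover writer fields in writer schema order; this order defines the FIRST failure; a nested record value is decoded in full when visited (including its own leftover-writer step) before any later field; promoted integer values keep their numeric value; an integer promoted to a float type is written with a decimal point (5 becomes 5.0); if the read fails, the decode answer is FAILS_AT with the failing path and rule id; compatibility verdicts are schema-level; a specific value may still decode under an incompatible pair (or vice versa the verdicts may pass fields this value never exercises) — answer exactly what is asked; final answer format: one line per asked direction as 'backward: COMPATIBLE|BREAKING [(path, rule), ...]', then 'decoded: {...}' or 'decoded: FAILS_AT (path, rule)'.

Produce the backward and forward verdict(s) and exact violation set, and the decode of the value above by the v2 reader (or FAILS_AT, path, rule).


arrows below run writer -> reader for Shipment
backward for Shipment (reader v2, writer v1):
  scores <- scores (list<string> -> list<string>, writer required)
  quantity <- quantity (int64 -> int64, writer optional)
  latitude <- latitude (float32 -> float32, writer optional)
  height <- balance (float64 -> float64, writer optional)
  no writer field matches reader price
  primary <- primary (bool -> bool, writer optional)
  owner <- owner (string -> string, writer required)
  no writer field matches reader enabled
  notes (writer side), unknown to reader
  => no violations; backward on Shipment: COMPATIBLE
forward for Shipment (reader v1, writer v2):
  scores <- scores (list<string> -> list<string>, writer optional)
  quantity <- quantity (int64 -> int64, writer optional)
  latitude <- latitude (float32 -> float32, writer optional)
  balance <- height (float64 -> float64, writer optional)
  primary <- primary (bool -> bool, writer optional)
  owner <- owner (string -> string, writer required)
  no writer field matches reader notes
  price (writer side), unknown to reader
  enabled (writer side), unknown to reader
  breaking: (enabled, R2)
  breaking: (notes, R1)
  breaking: (price, R2)
  breaking: (scores, R1)
  => 4 violation(s): forward is BREAKING for Shipment
migrating the Shipment value to v2:
  scores := ["gamma", "kappa"]
  quantity := 100
  latitude := -2.5
  height := 3.75 (from writer balance)
  price := null (not supplied -> null)
  primary := true
  owner := "alpha"
  enabled := null (not supplied -> null)
  writer notes: reserved -> dropped
  => decoded: {"scores": ["gamma", "kappa"], "quantity": 100, "latitude": -2.5, "height": 3.75, "price": null, "primary": true, "owner": "alpha", "enabled": null}

backward: COMPATIBLE []; forward: BREAKING [(enabled, R2), (notes, R1), (price, R2), (scores, R1)]; decoded: {"scores": ["gamma", "kappa"], "quantity": 100, "latitude": -2.5, "height": 3.75, "price": null, "primary": true, "owner": "alpha", "enabled": null}
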